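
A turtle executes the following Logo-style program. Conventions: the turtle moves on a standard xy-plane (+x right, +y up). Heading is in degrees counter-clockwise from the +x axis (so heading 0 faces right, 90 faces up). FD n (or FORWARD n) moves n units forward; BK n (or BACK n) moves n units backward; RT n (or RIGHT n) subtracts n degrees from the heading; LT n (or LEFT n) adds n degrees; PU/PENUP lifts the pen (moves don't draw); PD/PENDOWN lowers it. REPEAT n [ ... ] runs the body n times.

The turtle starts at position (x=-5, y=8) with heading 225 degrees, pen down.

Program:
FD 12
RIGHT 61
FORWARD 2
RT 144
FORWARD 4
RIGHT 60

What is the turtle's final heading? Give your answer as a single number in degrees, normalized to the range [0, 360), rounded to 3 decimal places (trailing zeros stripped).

Executing turtle program step by step:
Start: pos=(-5,8), heading=225, pen down
FD 12: (-5,8) -> (-13.485,-0.485) [heading=225, draw]
RT 61: heading 225 -> 164
FD 2: (-13.485,-0.485) -> (-15.408,0.066) [heading=164, draw]
RT 144: heading 164 -> 20
FD 4: (-15.408,0.066) -> (-11.649,1.434) [heading=20, draw]
RT 60: heading 20 -> 320
Final: pos=(-11.649,1.434), heading=320, 3 segment(s) drawn

Answer: 320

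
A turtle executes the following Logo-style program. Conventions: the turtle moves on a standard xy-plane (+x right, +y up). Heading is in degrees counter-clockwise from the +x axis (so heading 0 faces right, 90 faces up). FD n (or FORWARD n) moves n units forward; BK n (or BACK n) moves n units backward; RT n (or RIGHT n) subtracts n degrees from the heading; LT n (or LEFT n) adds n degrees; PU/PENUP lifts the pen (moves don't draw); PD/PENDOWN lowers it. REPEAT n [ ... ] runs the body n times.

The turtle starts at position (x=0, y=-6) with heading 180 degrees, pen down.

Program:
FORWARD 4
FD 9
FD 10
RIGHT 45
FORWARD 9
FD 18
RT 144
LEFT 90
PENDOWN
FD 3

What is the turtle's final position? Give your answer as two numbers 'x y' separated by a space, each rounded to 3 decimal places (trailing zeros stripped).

Executing turtle program step by step:
Start: pos=(0,-6), heading=180, pen down
FD 4: (0,-6) -> (-4,-6) [heading=180, draw]
FD 9: (-4,-6) -> (-13,-6) [heading=180, draw]
FD 10: (-13,-6) -> (-23,-6) [heading=180, draw]
RT 45: heading 180 -> 135
FD 9: (-23,-6) -> (-29.364,0.364) [heading=135, draw]
FD 18: (-29.364,0.364) -> (-42.092,13.092) [heading=135, draw]
RT 144: heading 135 -> 351
LT 90: heading 351 -> 81
PD: pen down
FD 3: (-42.092,13.092) -> (-41.623,16.055) [heading=81, draw]
Final: pos=(-41.623,16.055), heading=81, 6 segment(s) drawn

Answer: -41.623 16.055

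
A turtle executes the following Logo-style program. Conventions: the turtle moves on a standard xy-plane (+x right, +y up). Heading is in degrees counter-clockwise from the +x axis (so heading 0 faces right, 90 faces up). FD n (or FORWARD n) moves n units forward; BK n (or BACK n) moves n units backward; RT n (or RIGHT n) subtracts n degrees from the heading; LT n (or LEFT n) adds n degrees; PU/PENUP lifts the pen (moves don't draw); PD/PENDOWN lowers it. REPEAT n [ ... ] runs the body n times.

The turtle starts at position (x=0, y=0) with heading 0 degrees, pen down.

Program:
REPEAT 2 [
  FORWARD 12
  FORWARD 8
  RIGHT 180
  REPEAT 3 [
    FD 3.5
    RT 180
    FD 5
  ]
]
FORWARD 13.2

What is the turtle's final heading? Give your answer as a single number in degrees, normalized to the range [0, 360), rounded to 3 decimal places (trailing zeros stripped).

Answer: 0

Derivation:
Executing turtle program step by step:
Start: pos=(0,0), heading=0, pen down
REPEAT 2 [
  -- iteration 1/2 --
  FD 12: (0,0) -> (12,0) [heading=0, draw]
  FD 8: (12,0) -> (20,0) [heading=0, draw]
  RT 180: heading 0 -> 180
  REPEAT 3 [
    -- iteration 1/3 --
    FD 3.5: (20,0) -> (16.5,0) [heading=180, draw]
    RT 180: heading 180 -> 0
    FD 5: (16.5,0) -> (21.5,0) [heading=0, draw]
    -- iteration 2/3 --
    FD 3.5: (21.5,0) -> (25,0) [heading=0, draw]
    RT 180: heading 0 -> 180
    FD 5: (25,0) -> (20,0) [heading=180, draw]
    -- iteration 3/3 --
    FD 3.5: (20,0) -> (16.5,0) [heading=180, draw]
    RT 180: heading 180 -> 0
    FD 5: (16.5,0) -> (21.5,0) [heading=0, draw]
  ]
  -- iteration 2/2 --
  FD 12: (21.5,0) -> (33.5,0) [heading=0, draw]
  FD 8: (33.5,0) -> (41.5,0) [heading=0, draw]
  RT 180: heading 0 -> 180
  REPEAT 3 [
    -- iteration 1/3 --
    FD 3.5: (41.5,0) -> (38,0) [heading=180, draw]
    RT 180: heading 180 -> 0
    FD 5: (38,0) -> (43,0) [heading=0, draw]
    -- iteration 2/3 --
    FD 3.5: (43,0) -> (46.5,0) [heading=0, draw]
    RT 180: heading 0 -> 180
    FD 5: (46.5,0) -> (41.5,0) [heading=180, draw]
    -- iteration 3/3 --
    FD 3.5: (41.5,0) -> (38,0) [heading=180, draw]
    RT 180: heading 180 -> 0
    FD 5: (38,0) -> (43,0) [heading=0, draw]
  ]
]
FD 13.2: (43,0) -> (56.2,0) [heading=0, draw]
Final: pos=(56.2,0), heading=0, 17 segment(s) drawn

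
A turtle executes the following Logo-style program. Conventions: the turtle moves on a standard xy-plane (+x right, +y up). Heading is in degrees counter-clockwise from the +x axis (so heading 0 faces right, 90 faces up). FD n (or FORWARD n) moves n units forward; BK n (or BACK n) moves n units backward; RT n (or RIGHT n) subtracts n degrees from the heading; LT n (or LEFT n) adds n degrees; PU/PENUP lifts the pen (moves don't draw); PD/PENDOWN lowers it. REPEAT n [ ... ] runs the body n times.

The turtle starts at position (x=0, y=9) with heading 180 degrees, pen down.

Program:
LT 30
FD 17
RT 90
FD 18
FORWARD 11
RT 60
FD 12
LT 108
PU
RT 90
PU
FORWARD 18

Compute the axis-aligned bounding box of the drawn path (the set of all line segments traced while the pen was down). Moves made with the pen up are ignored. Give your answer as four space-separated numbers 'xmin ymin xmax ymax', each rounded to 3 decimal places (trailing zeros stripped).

Answer: -29.222 0.5 0 36.007

Derivation:
Executing turtle program step by step:
Start: pos=(0,9), heading=180, pen down
LT 30: heading 180 -> 210
FD 17: (0,9) -> (-14.722,0.5) [heading=210, draw]
RT 90: heading 210 -> 120
FD 18: (-14.722,0.5) -> (-23.722,16.088) [heading=120, draw]
FD 11: (-23.722,16.088) -> (-29.222,25.615) [heading=120, draw]
RT 60: heading 120 -> 60
FD 12: (-29.222,25.615) -> (-23.222,36.007) [heading=60, draw]
LT 108: heading 60 -> 168
PU: pen up
RT 90: heading 168 -> 78
PU: pen up
FD 18: (-23.222,36.007) -> (-19.48,53.614) [heading=78, move]
Final: pos=(-19.48,53.614), heading=78, 4 segment(s) drawn

Segment endpoints: x in {-29.222, -23.722, -23.222, -14.722, 0}, y in {0.5, 9, 16.088, 25.615, 36.007}
xmin=-29.222, ymin=0.5, xmax=0, ymax=36.007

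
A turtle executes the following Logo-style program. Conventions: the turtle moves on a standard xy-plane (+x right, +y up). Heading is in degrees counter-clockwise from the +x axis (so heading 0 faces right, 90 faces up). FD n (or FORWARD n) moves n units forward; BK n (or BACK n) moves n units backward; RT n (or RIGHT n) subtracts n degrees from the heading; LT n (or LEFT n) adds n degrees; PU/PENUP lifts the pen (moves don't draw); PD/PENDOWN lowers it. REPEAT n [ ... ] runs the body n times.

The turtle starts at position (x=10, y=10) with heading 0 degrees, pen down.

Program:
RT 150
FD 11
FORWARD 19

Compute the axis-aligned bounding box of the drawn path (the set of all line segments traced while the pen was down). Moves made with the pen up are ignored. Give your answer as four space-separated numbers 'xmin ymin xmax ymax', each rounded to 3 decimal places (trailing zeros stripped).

Answer: -15.981 -5 10 10

Derivation:
Executing turtle program step by step:
Start: pos=(10,10), heading=0, pen down
RT 150: heading 0 -> 210
FD 11: (10,10) -> (0.474,4.5) [heading=210, draw]
FD 19: (0.474,4.5) -> (-15.981,-5) [heading=210, draw]
Final: pos=(-15.981,-5), heading=210, 2 segment(s) drawn

Segment endpoints: x in {-15.981, 0.474, 10}, y in {-5, 4.5, 10}
xmin=-15.981, ymin=-5, xmax=10, ymax=10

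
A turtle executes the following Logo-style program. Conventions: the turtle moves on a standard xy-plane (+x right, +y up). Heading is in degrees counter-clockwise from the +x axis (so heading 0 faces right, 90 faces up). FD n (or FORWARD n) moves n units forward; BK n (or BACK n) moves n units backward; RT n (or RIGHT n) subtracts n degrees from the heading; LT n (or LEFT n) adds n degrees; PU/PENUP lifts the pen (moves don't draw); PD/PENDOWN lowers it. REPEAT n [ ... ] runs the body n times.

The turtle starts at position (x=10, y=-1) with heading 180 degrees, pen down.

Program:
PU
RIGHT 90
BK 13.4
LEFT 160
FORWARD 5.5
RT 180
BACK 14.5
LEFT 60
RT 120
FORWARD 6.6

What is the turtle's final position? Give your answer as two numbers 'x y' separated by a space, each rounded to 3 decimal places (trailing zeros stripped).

Answer: 9.659 -32.048

Derivation:
Executing turtle program step by step:
Start: pos=(10,-1), heading=180, pen down
PU: pen up
RT 90: heading 180 -> 90
BK 13.4: (10,-1) -> (10,-14.4) [heading=90, move]
LT 160: heading 90 -> 250
FD 5.5: (10,-14.4) -> (8.119,-19.568) [heading=250, move]
RT 180: heading 250 -> 70
BK 14.5: (8.119,-19.568) -> (3.16,-33.194) [heading=70, move]
LT 60: heading 70 -> 130
RT 120: heading 130 -> 10
FD 6.6: (3.16,-33.194) -> (9.659,-32.048) [heading=10, move]
Final: pos=(9.659,-32.048), heading=10, 0 segment(s) drawn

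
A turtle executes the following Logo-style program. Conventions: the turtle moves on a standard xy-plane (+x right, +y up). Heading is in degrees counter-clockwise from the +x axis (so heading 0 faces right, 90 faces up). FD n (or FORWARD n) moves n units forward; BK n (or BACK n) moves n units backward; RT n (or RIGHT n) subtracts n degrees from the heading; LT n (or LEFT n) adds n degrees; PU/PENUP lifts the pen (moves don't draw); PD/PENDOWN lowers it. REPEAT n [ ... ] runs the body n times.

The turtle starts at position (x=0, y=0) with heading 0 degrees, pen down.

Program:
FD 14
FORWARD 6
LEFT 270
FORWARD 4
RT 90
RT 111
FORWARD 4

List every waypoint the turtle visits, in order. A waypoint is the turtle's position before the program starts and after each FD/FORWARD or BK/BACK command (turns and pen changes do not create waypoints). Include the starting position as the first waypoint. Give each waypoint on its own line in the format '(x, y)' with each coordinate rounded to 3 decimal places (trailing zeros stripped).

Answer: (0, 0)
(14, 0)
(20, 0)
(20, -4)
(21.433, -0.266)

Derivation:
Executing turtle program step by step:
Start: pos=(0,0), heading=0, pen down
FD 14: (0,0) -> (14,0) [heading=0, draw]
FD 6: (14,0) -> (20,0) [heading=0, draw]
LT 270: heading 0 -> 270
FD 4: (20,0) -> (20,-4) [heading=270, draw]
RT 90: heading 270 -> 180
RT 111: heading 180 -> 69
FD 4: (20,-4) -> (21.433,-0.266) [heading=69, draw]
Final: pos=(21.433,-0.266), heading=69, 4 segment(s) drawn
Waypoints (5 total):
(0, 0)
(14, 0)
(20, 0)
(20, -4)
(21.433, -0.266)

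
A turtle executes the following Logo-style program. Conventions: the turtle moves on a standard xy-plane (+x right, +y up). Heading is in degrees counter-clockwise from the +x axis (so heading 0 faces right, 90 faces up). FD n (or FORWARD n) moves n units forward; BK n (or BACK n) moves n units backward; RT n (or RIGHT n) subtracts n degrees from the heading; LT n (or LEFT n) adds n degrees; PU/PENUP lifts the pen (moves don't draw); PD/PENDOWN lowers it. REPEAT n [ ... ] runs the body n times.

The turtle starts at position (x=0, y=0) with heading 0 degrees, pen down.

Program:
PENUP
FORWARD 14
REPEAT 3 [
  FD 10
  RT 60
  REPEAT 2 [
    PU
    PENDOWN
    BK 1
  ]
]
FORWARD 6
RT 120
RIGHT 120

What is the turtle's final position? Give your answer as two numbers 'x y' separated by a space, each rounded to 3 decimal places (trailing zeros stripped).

Answer: 20 -13.856

Derivation:
Executing turtle program step by step:
Start: pos=(0,0), heading=0, pen down
PU: pen up
FD 14: (0,0) -> (14,0) [heading=0, move]
REPEAT 3 [
  -- iteration 1/3 --
  FD 10: (14,0) -> (24,0) [heading=0, move]
  RT 60: heading 0 -> 300
  REPEAT 2 [
    -- iteration 1/2 --
    PU: pen up
    PD: pen down
    BK 1: (24,0) -> (23.5,0.866) [heading=300, draw]
    -- iteration 2/2 --
    PU: pen up
    PD: pen down
    BK 1: (23.5,0.866) -> (23,1.732) [heading=300, draw]
  ]
  -- iteration 2/3 --
  FD 10: (23,1.732) -> (28,-6.928) [heading=300, draw]
  RT 60: heading 300 -> 240
  REPEAT 2 [
    -- iteration 1/2 --
    PU: pen up
    PD: pen down
    BK 1: (28,-6.928) -> (28.5,-6.062) [heading=240, draw]
    -- iteration 2/2 --
    PU: pen up
    PD: pen down
    BK 1: (28.5,-6.062) -> (29,-5.196) [heading=240, draw]
  ]
  -- iteration 3/3 --
  FD 10: (29,-5.196) -> (24,-13.856) [heading=240, draw]
  RT 60: heading 240 -> 180
  REPEAT 2 [
    -- iteration 1/2 --
    PU: pen up
    PD: pen down
    BK 1: (24,-13.856) -> (25,-13.856) [heading=180, draw]
    -- iteration 2/2 --
    PU: pen up
    PD: pen down
    BK 1: (25,-13.856) -> (26,-13.856) [heading=180, draw]
  ]
]
FD 6: (26,-13.856) -> (20,-13.856) [heading=180, draw]
RT 120: heading 180 -> 60
RT 120: heading 60 -> 300
Final: pos=(20,-13.856), heading=300, 9 segment(s) drawn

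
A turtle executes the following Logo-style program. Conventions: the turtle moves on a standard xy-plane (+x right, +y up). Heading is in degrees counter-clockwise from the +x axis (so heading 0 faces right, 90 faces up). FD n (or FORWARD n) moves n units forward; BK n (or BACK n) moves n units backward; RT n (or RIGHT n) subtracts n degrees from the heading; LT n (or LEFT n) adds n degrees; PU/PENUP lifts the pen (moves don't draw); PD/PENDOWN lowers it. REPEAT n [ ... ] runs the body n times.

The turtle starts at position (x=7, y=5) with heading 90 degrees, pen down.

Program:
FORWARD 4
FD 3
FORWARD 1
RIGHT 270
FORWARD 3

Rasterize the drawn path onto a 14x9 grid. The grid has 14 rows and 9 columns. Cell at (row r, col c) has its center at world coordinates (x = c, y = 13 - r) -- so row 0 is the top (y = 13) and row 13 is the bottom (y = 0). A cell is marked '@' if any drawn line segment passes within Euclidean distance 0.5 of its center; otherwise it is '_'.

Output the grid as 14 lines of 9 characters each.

Segment 0: (7,5) -> (7,9)
Segment 1: (7,9) -> (7,12)
Segment 2: (7,12) -> (7,13)
Segment 3: (7,13) -> (4,13)

Answer: ____@@@@_
_______@_
_______@_
_______@_
_______@_
_______@_
_______@_
_______@_
_______@_
_________
_________
_________
_________
_________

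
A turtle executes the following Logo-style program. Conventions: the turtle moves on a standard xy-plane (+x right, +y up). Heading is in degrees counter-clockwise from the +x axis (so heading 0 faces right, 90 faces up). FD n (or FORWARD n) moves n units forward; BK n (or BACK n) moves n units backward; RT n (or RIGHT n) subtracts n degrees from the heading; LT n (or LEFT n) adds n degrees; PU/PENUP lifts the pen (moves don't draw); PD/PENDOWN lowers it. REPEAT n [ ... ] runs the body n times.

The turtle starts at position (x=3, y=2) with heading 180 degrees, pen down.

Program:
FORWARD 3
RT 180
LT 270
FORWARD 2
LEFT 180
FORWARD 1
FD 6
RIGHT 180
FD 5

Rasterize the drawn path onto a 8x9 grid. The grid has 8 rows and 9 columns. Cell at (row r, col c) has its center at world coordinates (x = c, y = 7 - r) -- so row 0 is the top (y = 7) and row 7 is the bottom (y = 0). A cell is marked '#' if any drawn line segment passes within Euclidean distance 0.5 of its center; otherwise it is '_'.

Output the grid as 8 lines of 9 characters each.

Segment 0: (3,2) -> (0,2)
Segment 1: (0,2) -> (-0,0)
Segment 2: (-0,0) -> (-0,1)
Segment 3: (-0,1) -> (0,7)
Segment 4: (0,7) -> (0,2)

Answer: #________
#________
#________
#________
#________
####_____
#________
#________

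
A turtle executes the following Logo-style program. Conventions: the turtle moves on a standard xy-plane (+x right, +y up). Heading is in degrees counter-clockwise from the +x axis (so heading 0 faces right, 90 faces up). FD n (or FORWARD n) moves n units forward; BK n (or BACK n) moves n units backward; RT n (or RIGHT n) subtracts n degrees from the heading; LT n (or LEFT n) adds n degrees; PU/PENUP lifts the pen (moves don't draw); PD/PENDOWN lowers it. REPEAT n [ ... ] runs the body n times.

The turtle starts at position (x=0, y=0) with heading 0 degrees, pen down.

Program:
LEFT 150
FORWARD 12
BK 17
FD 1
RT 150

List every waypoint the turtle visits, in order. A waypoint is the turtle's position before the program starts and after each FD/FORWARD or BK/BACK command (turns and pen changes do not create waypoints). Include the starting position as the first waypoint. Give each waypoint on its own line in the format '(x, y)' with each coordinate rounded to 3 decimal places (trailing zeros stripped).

Answer: (0, 0)
(-10.392, 6)
(4.33, -2.5)
(3.464, -2)

Derivation:
Executing turtle program step by step:
Start: pos=(0,0), heading=0, pen down
LT 150: heading 0 -> 150
FD 12: (0,0) -> (-10.392,6) [heading=150, draw]
BK 17: (-10.392,6) -> (4.33,-2.5) [heading=150, draw]
FD 1: (4.33,-2.5) -> (3.464,-2) [heading=150, draw]
RT 150: heading 150 -> 0
Final: pos=(3.464,-2), heading=0, 3 segment(s) drawn
Waypoints (4 total):
(0, 0)
(-10.392, 6)
(4.33, -2.5)
(3.464, -2)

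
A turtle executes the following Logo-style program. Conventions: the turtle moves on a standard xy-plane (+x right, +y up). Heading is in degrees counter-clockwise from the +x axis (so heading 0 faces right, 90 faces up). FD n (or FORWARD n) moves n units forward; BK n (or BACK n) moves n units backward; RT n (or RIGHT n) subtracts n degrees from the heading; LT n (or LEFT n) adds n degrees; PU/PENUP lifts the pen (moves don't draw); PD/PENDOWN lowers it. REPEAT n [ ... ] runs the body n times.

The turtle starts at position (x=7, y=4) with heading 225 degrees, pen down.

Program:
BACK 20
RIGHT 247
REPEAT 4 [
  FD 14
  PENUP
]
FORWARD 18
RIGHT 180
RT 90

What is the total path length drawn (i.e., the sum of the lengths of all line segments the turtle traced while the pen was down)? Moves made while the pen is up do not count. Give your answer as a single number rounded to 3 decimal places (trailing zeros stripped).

Executing turtle program step by step:
Start: pos=(7,4), heading=225, pen down
BK 20: (7,4) -> (21.142,18.142) [heading=225, draw]
RT 247: heading 225 -> 338
REPEAT 4 [
  -- iteration 1/4 --
  FD 14: (21.142,18.142) -> (34.123,12.898) [heading=338, draw]
  PU: pen up
  -- iteration 2/4 --
  FD 14: (34.123,12.898) -> (47.103,7.653) [heading=338, move]
  PU: pen up
  -- iteration 3/4 --
  FD 14: (47.103,7.653) -> (60.084,2.409) [heading=338, move]
  PU: pen up
  -- iteration 4/4 --
  FD 14: (60.084,2.409) -> (73.064,-2.836) [heading=338, move]
  PU: pen up
]
FD 18: (73.064,-2.836) -> (89.754,-9.579) [heading=338, move]
RT 180: heading 338 -> 158
RT 90: heading 158 -> 68
Final: pos=(89.754,-9.579), heading=68, 2 segment(s) drawn

Segment lengths:
  seg 1: (7,4) -> (21.142,18.142), length = 20
  seg 2: (21.142,18.142) -> (34.123,12.898), length = 14
Total = 34

Answer: 34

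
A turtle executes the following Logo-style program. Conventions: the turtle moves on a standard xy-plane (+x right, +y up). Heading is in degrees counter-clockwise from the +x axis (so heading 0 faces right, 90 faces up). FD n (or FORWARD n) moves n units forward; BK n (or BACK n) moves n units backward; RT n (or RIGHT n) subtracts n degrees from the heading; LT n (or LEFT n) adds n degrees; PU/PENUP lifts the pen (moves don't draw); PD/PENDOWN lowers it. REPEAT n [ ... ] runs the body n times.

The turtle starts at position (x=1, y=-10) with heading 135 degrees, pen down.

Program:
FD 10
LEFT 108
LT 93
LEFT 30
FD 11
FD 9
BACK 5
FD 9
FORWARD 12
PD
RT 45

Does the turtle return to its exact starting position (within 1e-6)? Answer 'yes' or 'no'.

Executing turtle program step by step:
Start: pos=(1,-10), heading=135, pen down
FD 10: (1,-10) -> (-6.071,-2.929) [heading=135, draw]
LT 108: heading 135 -> 243
LT 93: heading 243 -> 336
LT 30: heading 336 -> 6
FD 11: (-6.071,-2.929) -> (4.869,-1.779) [heading=6, draw]
FD 9: (4.869,-1.779) -> (13.819,-0.838) [heading=6, draw]
BK 5: (13.819,-0.838) -> (8.847,-1.361) [heading=6, draw]
FD 9: (8.847,-1.361) -> (17.797,-0.42) [heading=6, draw]
FD 12: (17.797,-0.42) -> (29.732,0.834) [heading=6, draw]
PD: pen down
RT 45: heading 6 -> 321
Final: pos=(29.732,0.834), heading=321, 6 segment(s) drawn

Start position: (1, -10)
Final position: (29.732, 0.834)
Distance = 30.707; >= 1e-6 -> NOT closed

Answer: no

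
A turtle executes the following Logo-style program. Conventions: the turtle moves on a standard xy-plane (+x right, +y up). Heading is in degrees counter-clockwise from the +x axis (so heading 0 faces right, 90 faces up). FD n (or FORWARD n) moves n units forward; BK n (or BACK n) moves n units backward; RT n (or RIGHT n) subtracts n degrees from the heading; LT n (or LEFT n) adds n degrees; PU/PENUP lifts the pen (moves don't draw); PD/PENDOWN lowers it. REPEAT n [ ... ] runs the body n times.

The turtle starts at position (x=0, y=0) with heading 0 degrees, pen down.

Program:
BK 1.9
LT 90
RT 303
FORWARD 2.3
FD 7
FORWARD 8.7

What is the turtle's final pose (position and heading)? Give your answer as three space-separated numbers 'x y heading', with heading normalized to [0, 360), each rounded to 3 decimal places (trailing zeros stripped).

Executing turtle program step by step:
Start: pos=(0,0), heading=0, pen down
BK 1.9: (0,0) -> (-1.9,0) [heading=0, draw]
LT 90: heading 0 -> 90
RT 303: heading 90 -> 147
FD 2.3: (-1.9,0) -> (-3.829,1.253) [heading=147, draw]
FD 7: (-3.829,1.253) -> (-9.7,5.065) [heading=147, draw]
FD 8.7: (-9.7,5.065) -> (-16.996,9.804) [heading=147, draw]
Final: pos=(-16.996,9.804), heading=147, 4 segment(s) drawn

Answer: -16.996 9.804 147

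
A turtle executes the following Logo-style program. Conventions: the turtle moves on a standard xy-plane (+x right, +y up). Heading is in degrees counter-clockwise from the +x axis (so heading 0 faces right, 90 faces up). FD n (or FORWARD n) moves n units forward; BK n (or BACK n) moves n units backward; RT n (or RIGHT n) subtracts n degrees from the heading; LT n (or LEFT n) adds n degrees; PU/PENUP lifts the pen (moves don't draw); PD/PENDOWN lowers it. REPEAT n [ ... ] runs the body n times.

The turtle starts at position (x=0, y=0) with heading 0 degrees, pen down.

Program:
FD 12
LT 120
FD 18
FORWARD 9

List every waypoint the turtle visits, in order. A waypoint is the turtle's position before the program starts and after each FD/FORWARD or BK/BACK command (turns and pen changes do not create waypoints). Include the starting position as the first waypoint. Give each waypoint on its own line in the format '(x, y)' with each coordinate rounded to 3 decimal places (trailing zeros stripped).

Answer: (0, 0)
(12, 0)
(3, 15.588)
(-1.5, 23.383)

Derivation:
Executing turtle program step by step:
Start: pos=(0,0), heading=0, pen down
FD 12: (0,0) -> (12,0) [heading=0, draw]
LT 120: heading 0 -> 120
FD 18: (12,0) -> (3,15.588) [heading=120, draw]
FD 9: (3,15.588) -> (-1.5,23.383) [heading=120, draw]
Final: pos=(-1.5,23.383), heading=120, 3 segment(s) drawn
Waypoints (4 total):
(0, 0)
(12, 0)
(3, 15.588)
(-1.5, 23.383)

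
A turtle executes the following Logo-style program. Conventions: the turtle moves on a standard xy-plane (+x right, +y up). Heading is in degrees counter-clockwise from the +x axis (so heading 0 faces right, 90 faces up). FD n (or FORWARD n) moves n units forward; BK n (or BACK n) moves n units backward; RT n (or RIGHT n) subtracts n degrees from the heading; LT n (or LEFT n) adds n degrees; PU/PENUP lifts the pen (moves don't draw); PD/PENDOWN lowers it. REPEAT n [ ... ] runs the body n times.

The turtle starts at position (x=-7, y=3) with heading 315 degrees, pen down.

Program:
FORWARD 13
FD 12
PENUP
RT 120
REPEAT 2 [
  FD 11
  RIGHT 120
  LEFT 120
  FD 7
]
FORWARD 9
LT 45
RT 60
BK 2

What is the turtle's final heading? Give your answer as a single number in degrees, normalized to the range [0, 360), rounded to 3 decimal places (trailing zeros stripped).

Answer: 180

Derivation:
Executing turtle program step by step:
Start: pos=(-7,3), heading=315, pen down
FD 13: (-7,3) -> (2.192,-6.192) [heading=315, draw]
FD 12: (2.192,-6.192) -> (10.678,-14.678) [heading=315, draw]
PU: pen up
RT 120: heading 315 -> 195
REPEAT 2 [
  -- iteration 1/2 --
  FD 11: (10.678,-14.678) -> (0.052,-17.525) [heading=195, move]
  RT 120: heading 195 -> 75
  LT 120: heading 75 -> 195
  FD 7: (0.052,-17.525) -> (-6.709,-19.336) [heading=195, move]
  -- iteration 2/2 --
  FD 11: (-6.709,-19.336) -> (-17.334,-22.183) [heading=195, move]
  RT 120: heading 195 -> 75
  LT 120: heading 75 -> 195
  FD 7: (-17.334,-22.183) -> (-24.096,-23.995) [heading=195, move]
]
FD 9: (-24.096,-23.995) -> (-32.789,-26.325) [heading=195, move]
LT 45: heading 195 -> 240
RT 60: heading 240 -> 180
BK 2: (-32.789,-26.325) -> (-30.789,-26.325) [heading=180, move]
Final: pos=(-30.789,-26.325), heading=180, 2 segment(s) drawn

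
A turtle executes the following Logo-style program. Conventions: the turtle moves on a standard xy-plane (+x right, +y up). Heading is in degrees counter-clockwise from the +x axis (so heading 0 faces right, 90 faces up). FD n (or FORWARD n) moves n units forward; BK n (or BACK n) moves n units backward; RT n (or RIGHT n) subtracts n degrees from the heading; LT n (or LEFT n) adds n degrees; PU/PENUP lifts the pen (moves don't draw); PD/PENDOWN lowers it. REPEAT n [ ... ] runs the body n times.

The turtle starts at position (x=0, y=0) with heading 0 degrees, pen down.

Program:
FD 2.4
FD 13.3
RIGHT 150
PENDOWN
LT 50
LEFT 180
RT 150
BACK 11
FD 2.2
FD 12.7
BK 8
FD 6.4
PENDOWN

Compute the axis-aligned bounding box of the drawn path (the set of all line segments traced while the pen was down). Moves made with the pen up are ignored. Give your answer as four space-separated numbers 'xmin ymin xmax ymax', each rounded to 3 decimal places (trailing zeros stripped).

Executing turtle program step by step:
Start: pos=(0,0), heading=0, pen down
FD 2.4: (0,0) -> (2.4,0) [heading=0, draw]
FD 13.3: (2.4,0) -> (15.7,0) [heading=0, draw]
RT 150: heading 0 -> 210
PD: pen down
LT 50: heading 210 -> 260
LT 180: heading 260 -> 80
RT 150: heading 80 -> 290
BK 11: (15.7,0) -> (11.938,10.337) [heading=290, draw]
FD 2.2: (11.938,10.337) -> (12.69,8.269) [heading=290, draw]
FD 12.7: (12.69,8.269) -> (17.034,-3.665) [heading=290, draw]
BK 8: (17.034,-3.665) -> (14.298,3.853) [heading=290, draw]
FD 6.4: (14.298,3.853) -> (16.487,-2.161) [heading=290, draw]
PD: pen down
Final: pos=(16.487,-2.161), heading=290, 7 segment(s) drawn

Segment endpoints: x in {0, 2.4, 11.938, 12.69, 14.298, 15.7, 16.487, 17.034}, y in {-3.665, -2.161, 0, 3.853, 8.269, 10.337}
xmin=0, ymin=-3.665, xmax=17.034, ymax=10.337

Answer: 0 -3.665 17.034 10.337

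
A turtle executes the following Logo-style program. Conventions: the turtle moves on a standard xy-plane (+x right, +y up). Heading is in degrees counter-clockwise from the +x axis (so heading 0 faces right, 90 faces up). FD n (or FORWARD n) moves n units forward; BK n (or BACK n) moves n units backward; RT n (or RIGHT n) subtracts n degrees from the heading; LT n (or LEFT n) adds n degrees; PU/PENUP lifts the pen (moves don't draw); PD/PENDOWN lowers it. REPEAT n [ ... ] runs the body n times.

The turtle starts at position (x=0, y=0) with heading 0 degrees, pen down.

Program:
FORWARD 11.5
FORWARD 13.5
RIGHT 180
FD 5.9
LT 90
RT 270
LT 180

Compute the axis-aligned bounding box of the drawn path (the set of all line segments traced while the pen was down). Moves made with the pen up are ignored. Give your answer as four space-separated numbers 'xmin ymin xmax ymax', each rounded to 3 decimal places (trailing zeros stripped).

Answer: 0 0 25 0

Derivation:
Executing turtle program step by step:
Start: pos=(0,0), heading=0, pen down
FD 11.5: (0,0) -> (11.5,0) [heading=0, draw]
FD 13.5: (11.5,0) -> (25,0) [heading=0, draw]
RT 180: heading 0 -> 180
FD 5.9: (25,0) -> (19.1,0) [heading=180, draw]
LT 90: heading 180 -> 270
RT 270: heading 270 -> 0
LT 180: heading 0 -> 180
Final: pos=(19.1,0), heading=180, 3 segment(s) drawn

Segment endpoints: x in {0, 11.5, 19.1, 25}, y in {0, 0}
xmin=0, ymin=0, xmax=25, ymax=0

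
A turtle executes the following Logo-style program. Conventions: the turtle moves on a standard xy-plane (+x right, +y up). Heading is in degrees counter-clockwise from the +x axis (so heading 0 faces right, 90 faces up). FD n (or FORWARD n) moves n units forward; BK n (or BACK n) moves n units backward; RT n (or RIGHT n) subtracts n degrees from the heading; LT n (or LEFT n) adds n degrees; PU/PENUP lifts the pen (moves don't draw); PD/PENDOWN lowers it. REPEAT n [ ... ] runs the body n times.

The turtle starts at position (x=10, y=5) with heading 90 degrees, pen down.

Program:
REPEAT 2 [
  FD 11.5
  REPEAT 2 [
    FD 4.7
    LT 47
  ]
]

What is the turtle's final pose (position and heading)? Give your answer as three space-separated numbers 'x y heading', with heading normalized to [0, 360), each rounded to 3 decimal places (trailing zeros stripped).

Executing turtle program step by step:
Start: pos=(10,5), heading=90, pen down
REPEAT 2 [
  -- iteration 1/2 --
  FD 11.5: (10,5) -> (10,16.5) [heading=90, draw]
  REPEAT 2 [
    -- iteration 1/2 --
    FD 4.7: (10,16.5) -> (10,21.2) [heading=90, draw]
    LT 47: heading 90 -> 137
    -- iteration 2/2 --
    FD 4.7: (10,21.2) -> (6.563,24.405) [heading=137, draw]
    LT 47: heading 137 -> 184
  ]
  -- iteration 2/2 --
  FD 11.5: (6.563,24.405) -> (-4.909,23.603) [heading=184, draw]
  REPEAT 2 [
    -- iteration 1/2 --
    FD 4.7: (-4.909,23.603) -> (-9.598,23.275) [heading=184, draw]
    LT 47: heading 184 -> 231
    -- iteration 2/2 --
    FD 4.7: (-9.598,23.275) -> (-12.556,19.623) [heading=231, draw]
    LT 47: heading 231 -> 278
  ]
]
Final: pos=(-12.556,19.623), heading=278, 6 segment(s) drawn

Answer: -12.556 19.623 278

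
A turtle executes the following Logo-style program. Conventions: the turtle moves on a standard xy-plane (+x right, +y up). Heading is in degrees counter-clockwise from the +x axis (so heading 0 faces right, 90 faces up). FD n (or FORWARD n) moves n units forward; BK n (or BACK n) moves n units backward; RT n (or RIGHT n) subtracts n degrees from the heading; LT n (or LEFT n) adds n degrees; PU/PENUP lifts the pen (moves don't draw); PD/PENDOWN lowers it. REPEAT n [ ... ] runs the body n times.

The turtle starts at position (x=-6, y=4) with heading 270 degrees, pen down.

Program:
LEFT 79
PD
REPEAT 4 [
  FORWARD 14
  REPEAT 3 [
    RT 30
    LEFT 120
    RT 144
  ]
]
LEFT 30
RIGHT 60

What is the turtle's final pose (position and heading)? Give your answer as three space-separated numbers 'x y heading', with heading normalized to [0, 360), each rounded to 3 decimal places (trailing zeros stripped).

Executing turtle program step by step:
Start: pos=(-6,4), heading=270, pen down
LT 79: heading 270 -> 349
PD: pen down
REPEAT 4 [
  -- iteration 1/4 --
  FD 14: (-6,4) -> (7.743,1.329) [heading=349, draw]
  REPEAT 3 [
    -- iteration 1/3 --
    RT 30: heading 349 -> 319
    LT 120: heading 319 -> 79
    RT 144: heading 79 -> 295
    -- iteration 2/3 --
    RT 30: heading 295 -> 265
    LT 120: heading 265 -> 25
    RT 144: heading 25 -> 241
    -- iteration 3/3 --
    RT 30: heading 241 -> 211
    LT 120: heading 211 -> 331
    RT 144: heading 331 -> 187
  ]
  -- iteration 2/4 --
  FD 14: (7.743,1.329) -> (-6.153,-0.377) [heading=187, draw]
  REPEAT 3 [
    -- iteration 1/3 --
    RT 30: heading 187 -> 157
    LT 120: heading 157 -> 277
    RT 144: heading 277 -> 133
    -- iteration 2/3 --
    RT 30: heading 133 -> 103
    LT 120: heading 103 -> 223
    RT 144: heading 223 -> 79
    -- iteration 3/3 --
    RT 30: heading 79 -> 49
    LT 120: heading 49 -> 169
    RT 144: heading 169 -> 25
  ]
  -- iteration 3/4 --
  FD 14: (-6.153,-0.377) -> (6.535,5.539) [heading=25, draw]
  REPEAT 3 [
    -- iteration 1/3 --
    RT 30: heading 25 -> 355
    LT 120: heading 355 -> 115
    RT 144: heading 115 -> 331
    -- iteration 2/3 --
    RT 30: heading 331 -> 301
    LT 120: heading 301 -> 61
    RT 144: heading 61 -> 277
    -- iteration 3/3 --
    RT 30: heading 277 -> 247
    LT 120: heading 247 -> 7
    RT 144: heading 7 -> 223
  ]
  -- iteration 4/4 --
  FD 14: (6.535,5.539) -> (-3.704,-4.009) [heading=223, draw]
  REPEAT 3 [
    -- iteration 1/3 --
    RT 30: heading 223 -> 193
    LT 120: heading 193 -> 313
    RT 144: heading 313 -> 169
    -- iteration 2/3 --
    RT 30: heading 169 -> 139
    LT 120: heading 139 -> 259
    RT 144: heading 259 -> 115
    -- iteration 3/3 --
    RT 30: heading 115 -> 85
    LT 120: heading 85 -> 205
    RT 144: heading 205 -> 61
  ]
]
LT 30: heading 61 -> 91
RT 60: heading 91 -> 31
Final: pos=(-3.704,-4.009), heading=31, 4 segment(s) drawn

Answer: -3.704 -4.009 31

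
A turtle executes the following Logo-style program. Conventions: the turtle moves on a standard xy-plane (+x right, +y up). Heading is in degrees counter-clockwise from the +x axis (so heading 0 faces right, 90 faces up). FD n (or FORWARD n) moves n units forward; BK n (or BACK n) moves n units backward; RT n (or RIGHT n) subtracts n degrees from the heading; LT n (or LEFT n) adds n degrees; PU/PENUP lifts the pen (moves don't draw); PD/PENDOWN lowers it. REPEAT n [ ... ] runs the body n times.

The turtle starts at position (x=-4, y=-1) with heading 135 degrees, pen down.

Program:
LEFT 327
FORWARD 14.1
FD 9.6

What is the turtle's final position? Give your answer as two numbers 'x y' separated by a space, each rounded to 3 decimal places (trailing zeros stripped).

Answer: -8.928 22.182

Derivation:
Executing turtle program step by step:
Start: pos=(-4,-1), heading=135, pen down
LT 327: heading 135 -> 102
FD 14.1: (-4,-1) -> (-6.932,12.792) [heading=102, draw]
FD 9.6: (-6.932,12.792) -> (-8.928,22.182) [heading=102, draw]
Final: pos=(-8.928,22.182), heading=102, 2 segment(s) drawn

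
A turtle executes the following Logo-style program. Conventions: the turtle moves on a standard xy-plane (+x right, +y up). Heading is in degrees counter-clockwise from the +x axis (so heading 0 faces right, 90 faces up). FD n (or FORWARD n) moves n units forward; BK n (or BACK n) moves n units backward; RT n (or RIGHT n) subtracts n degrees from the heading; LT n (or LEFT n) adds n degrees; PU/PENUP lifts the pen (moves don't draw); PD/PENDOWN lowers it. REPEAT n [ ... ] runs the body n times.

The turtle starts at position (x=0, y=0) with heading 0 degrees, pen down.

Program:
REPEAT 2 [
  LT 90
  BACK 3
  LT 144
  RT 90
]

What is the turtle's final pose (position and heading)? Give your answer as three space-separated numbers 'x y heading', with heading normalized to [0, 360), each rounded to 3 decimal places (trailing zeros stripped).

Executing turtle program step by step:
Start: pos=(0,0), heading=0, pen down
REPEAT 2 [
  -- iteration 1/2 --
  LT 90: heading 0 -> 90
  BK 3: (0,0) -> (0,-3) [heading=90, draw]
  LT 144: heading 90 -> 234
  RT 90: heading 234 -> 144
  -- iteration 2/2 --
  LT 90: heading 144 -> 234
  BK 3: (0,-3) -> (1.763,-0.573) [heading=234, draw]
  LT 144: heading 234 -> 18
  RT 90: heading 18 -> 288
]
Final: pos=(1.763,-0.573), heading=288, 2 segment(s) drawn

Answer: 1.763 -0.573 288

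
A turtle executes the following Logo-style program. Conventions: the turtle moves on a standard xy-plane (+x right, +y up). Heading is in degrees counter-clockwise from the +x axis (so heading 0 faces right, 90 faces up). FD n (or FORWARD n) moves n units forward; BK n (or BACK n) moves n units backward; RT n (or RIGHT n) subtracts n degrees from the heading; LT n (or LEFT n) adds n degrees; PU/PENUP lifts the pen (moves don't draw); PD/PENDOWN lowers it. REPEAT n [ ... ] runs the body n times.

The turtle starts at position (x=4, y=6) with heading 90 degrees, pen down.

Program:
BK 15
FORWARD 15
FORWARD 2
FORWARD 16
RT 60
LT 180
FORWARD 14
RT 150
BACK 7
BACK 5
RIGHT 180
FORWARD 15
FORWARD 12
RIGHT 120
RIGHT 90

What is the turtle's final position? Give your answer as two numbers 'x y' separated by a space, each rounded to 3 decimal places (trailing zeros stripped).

Answer: -27.624 -16.775

Derivation:
Executing turtle program step by step:
Start: pos=(4,6), heading=90, pen down
BK 15: (4,6) -> (4,-9) [heading=90, draw]
FD 15: (4,-9) -> (4,6) [heading=90, draw]
FD 2: (4,6) -> (4,8) [heading=90, draw]
FD 16: (4,8) -> (4,24) [heading=90, draw]
RT 60: heading 90 -> 30
LT 180: heading 30 -> 210
FD 14: (4,24) -> (-8.124,17) [heading=210, draw]
RT 150: heading 210 -> 60
BK 7: (-8.124,17) -> (-11.624,10.938) [heading=60, draw]
BK 5: (-11.624,10.938) -> (-14.124,6.608) [heading=60, draw]
RT 180: heading 60 -> 240
FD 15: (-14.124,6.608) -> (-21.624,-6.383) [heading=240, draw]
FD 12: (-21.624,-6.383) -> (-27.624,-16.775) [heading=240, draw]
RT 120: heading 240 -> 120
RT 90: heading 120 -> 30
Final: pos=(-27.624,-16.775), heading=30, 9 segment(s) drawn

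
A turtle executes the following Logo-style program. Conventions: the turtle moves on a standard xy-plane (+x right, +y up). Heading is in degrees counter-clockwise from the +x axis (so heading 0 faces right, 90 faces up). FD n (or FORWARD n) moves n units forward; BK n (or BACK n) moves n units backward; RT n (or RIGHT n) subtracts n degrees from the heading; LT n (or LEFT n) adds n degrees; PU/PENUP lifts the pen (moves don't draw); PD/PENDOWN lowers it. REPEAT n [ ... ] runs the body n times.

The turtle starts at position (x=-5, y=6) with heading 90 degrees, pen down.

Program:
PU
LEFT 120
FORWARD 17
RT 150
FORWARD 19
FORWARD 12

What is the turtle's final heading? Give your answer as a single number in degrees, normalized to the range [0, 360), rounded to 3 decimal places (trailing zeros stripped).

Executing turtle program step by step:
Start: pos=(-5,6), heading=90, pen down
PU: pen up
LT 120: heading 90 -> 210
FD 17: (-5,6) -> (-19.722,-2.5) [heading=210, move]
RT 150: heading 210 -> 60
FD 19: (-19.722,-2.5) -> (-10.222,13.954) [heading=60, move]
FD 12: (-10.222,13.954) -> (-4.222,24.347) [heading=60, move]
Final: pos=(-4.222,24.347), heading=60, 0 segment(s) drawn

Answer: 60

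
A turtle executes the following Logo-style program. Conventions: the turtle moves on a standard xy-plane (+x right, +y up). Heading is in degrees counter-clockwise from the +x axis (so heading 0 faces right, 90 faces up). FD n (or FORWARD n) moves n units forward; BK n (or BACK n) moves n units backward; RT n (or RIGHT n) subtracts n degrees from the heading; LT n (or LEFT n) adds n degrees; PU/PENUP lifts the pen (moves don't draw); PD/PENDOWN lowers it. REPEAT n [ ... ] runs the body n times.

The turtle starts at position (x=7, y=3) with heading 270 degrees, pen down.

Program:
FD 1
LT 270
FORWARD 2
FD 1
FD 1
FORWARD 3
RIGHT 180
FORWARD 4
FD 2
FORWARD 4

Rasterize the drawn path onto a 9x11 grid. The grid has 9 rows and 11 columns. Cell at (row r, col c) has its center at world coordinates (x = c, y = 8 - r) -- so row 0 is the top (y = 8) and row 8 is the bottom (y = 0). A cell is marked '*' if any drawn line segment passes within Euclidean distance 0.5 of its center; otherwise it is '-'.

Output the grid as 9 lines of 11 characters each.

Answer: -----------
-----------
-----------
-----------
-----------
-------*---
***********
-----------
-----------

Derivation:
Segment 0: (7,3) -> (7,2)
Segment 1: (7,2) -> (5,2)
Segment 2: (5,2) -> (4,2)
Segment 3: (4,2) -> (3,2)
Segment 4: (3,2) -> (0,2)
Segment 5: (0,2) -> (4,2)
Segment 6: (4,2) -> (6,2)
Segment 7: (6,2) -> (10,2)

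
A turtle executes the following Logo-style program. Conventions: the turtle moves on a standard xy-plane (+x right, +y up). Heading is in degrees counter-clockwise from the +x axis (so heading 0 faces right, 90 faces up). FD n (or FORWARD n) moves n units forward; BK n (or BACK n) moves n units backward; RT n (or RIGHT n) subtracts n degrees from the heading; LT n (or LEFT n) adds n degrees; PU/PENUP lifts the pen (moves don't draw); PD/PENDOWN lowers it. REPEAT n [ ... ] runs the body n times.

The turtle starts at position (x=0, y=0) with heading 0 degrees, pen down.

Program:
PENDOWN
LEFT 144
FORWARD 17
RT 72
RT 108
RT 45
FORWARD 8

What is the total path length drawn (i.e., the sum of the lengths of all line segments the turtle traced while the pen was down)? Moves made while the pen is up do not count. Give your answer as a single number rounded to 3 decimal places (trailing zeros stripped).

Answer: 25

Derivation:
Executing turtle program step by step:
Start: pos=(0,0), heading=0, pen down
PD: pen down
LT 144: heading 0 -> 144
FD 17: (0,0) -> (-13.753,9.992) [heading=144, draw]
RT 72: heading 144 -> 72
RT 108: heading 72 -> 324
RT 45: heading 324 -> 279
FD 8: (-13.753,9.992) -> (-12.502,2.091) [heading=279, draw]
Final: pos=(-12.502,2.091), heading=279, 2 segment(s) drawn

Segment lengths:
  seg 1: (0,0) -> (-13.753,9.992), length = 17
  seg 2: (-13.753,9.992) -> (-12.502,2.091), length = 8
Total = 25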